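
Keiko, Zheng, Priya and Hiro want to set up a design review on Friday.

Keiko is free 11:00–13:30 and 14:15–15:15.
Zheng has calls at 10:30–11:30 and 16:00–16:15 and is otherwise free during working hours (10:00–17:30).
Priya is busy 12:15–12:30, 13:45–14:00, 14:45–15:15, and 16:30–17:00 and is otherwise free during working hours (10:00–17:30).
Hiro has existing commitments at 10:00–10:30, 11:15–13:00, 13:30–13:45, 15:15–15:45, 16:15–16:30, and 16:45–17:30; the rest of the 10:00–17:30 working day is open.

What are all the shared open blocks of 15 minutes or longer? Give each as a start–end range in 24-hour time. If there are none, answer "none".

13:00–13:30, 14:15–14:45

Zheng free within 10:00–17:30: 10:00–10:30, 11:30–16:00, 16:15–17:30.
Priya free within 10:00–17:30: 10:00–12:15, 12:30–13:45, 14:00–14:45, 15:15–16:30, 17:00–17:30.
Hiro free within 10:00–17:30: 10:30–11:15, 13:00–13:30, 13:45–15:15, 15:45–16:15, 16:30–16:45.
Keiko ∩ Zheng: 11:30–13:30, 14:15–15:15.
Keiko ∩ Zheng ∩ Priya: 11:30–12:15, 12:30–13:30, 14:15–14:45.
Keiko ∩ Zheng ∩ Priya ∩ Hiro: 13:00–13:30, 14:15–14:45.
Windows ≥ 15 min: 13:00–13:30, 14:15–14:45.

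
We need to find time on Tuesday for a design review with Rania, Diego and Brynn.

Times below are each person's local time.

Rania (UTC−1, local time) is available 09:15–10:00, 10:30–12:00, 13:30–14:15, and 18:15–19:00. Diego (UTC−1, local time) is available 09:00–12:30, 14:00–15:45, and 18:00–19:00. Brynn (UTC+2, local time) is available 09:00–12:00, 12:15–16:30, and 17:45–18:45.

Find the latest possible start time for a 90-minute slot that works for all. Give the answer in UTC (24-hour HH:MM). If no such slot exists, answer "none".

Rania → UTC: 10:15–11:00, 11:30–13:00, 14:30–15:15, 19:15–20:00.
Diego → UTC: 10:00–13:30, 15:00–16:45, 19:00–20:00.
Brynn → UTC: 07:00–10:00, 10:15–14:30, 15:45–16:45.
Rania ∩ Diego: 10:15–11:00, 11:30–13:00, 15:00–15:15, 19:15–20:00.
Rania ∩ Diego ∩ Brynn: 10:15–11:00, 11:30–13:00.
Windows ≥ 90 min: 11:30–13:00.
Latest start in the last window 11:30–13:00 is 13:00 − 90 min = 11:30.

11:30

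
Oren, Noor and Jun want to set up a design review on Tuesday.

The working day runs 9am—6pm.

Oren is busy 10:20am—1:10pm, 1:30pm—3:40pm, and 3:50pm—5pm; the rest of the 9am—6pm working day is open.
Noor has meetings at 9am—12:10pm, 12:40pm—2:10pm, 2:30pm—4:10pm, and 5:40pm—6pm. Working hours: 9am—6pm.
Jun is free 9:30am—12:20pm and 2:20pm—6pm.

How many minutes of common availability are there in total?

40 minutes

Oren free within 09:00–18:00: 09:00–10:20, 13:10–13:30, 15:40–15:50, 17:00–18:00.
Noor free within 09:00–18:00: 12:10–12:40, 14:10–14:30, 16:10–17:40.
Oren ∩ Noor: 17:00–17:40.
Oren ∩ Noor ∩ Jun: 17:00–17:40.
Total common minutes: 40.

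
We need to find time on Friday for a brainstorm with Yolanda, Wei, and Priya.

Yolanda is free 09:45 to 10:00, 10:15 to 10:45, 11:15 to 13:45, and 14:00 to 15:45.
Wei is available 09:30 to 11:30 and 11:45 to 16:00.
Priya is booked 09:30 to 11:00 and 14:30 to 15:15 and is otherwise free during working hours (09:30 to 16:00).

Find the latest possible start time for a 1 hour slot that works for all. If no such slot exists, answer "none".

Priya free within 09:30–16:00: 11:00–14:30, 15:15–16:00.
Yolanda ∩ Wei: 09:45–10:00, 10:15–10:45, 11:15–11:30, 11:45–13:45, 14:00–15:45.
Yolanda ∩ Wei ∩ Priya: 11:15–11:30, 11:45–13:45, 14:00–14:30, 15:15–15:45.
Windows ≥ 60 min: 11:45–13:45.
Latest start in the last window 11:45–13:45 is 13:45 − 60 min = 12:45.

12:45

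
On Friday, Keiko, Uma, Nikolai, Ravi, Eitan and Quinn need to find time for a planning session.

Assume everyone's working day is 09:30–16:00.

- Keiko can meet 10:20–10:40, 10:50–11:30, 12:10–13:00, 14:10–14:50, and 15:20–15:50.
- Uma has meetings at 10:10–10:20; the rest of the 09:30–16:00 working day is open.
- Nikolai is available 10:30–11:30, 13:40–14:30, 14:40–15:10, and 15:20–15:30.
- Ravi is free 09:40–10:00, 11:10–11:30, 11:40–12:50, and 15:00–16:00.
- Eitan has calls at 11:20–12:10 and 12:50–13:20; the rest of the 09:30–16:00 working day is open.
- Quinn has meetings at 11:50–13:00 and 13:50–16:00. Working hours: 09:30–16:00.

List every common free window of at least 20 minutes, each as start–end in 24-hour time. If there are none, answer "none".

Uma free within 09:30–16:00: 09:30–10:10, 10:20–16:00.
Eitan free within 09:30–16:00: 09:30–11:20, 12:10–12:50, 13:20–16:00.
Quinn free within 09:30–16:00: 09:30–11:50, 13:00–13:50.
Keiko ∩ Uma: 10:20–10:40, 10:50–11:30, 12:10–13:00, 14:10–14:50, 15:20–15:50.
Keiko ∩ Uma ∩ Nikolai: 10:30–10:40, 10:50–11:30, 14:10–14:30, 14:40–14:50, 15:20–15:30.
Keiko ∩ Uma ∩ Nikolai ∩ Ravi: 11:10–11:30, 15:20–15:30.
Keiko ∩ Uma ∩ Nikolai ∩ Ravi ∩ Eitan: 11:10–11:20, 15:20–15:30.
Keiko ∩ Uma ∩ Nikolai ∩ Ravi ∩ Eitan ∩ Quinn: 11:10–11:20.
Windows ≥ 20 min: (none).

none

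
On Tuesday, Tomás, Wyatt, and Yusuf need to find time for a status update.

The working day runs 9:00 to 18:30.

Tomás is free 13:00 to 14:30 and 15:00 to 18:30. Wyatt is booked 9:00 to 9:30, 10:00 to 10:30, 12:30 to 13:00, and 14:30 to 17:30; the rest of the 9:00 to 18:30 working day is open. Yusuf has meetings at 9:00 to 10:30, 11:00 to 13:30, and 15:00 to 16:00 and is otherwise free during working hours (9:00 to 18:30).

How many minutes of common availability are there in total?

Wyatt free within 09:00–18:30: 09:30–10:00, 10:30–12:30, 13:00–14:30, 17:30–18:30.
Yusuf free within 09:00–18:30: 10:30–11:00, 13:30–15:00, 16:00–18:30.
Tomás ∩ Wyatt: 13:00–14:30, 17:30–18:30.
Tomás ∩ Wyatt ∩ Yusuf: 13:30–14:30, 17:30–18:30.
Total common minutes: 60 + 60 = 120.

120 minutes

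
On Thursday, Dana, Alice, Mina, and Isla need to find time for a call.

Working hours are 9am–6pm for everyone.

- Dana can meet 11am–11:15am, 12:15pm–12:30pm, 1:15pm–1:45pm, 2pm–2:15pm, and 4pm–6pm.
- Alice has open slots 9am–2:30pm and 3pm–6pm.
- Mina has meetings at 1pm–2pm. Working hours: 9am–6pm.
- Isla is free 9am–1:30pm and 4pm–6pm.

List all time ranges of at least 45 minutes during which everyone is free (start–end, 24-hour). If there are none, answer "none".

Mina free within 09:00–18:00: 09:00–13:00, 14:00–18:00.
Dana ∩ Alice: 11:00–11:15, 12:15–12:30, 13:15–13:45, 14:00–14:15, 16:00–18:00.
Dana ∩ Alice ∩ Mina: 11:00–11:15, 12:15–12:30, 14:00–14:15, 16:00–18:00.
Dana ∩ Alice ∩ Mina ∩ Isla: 11:00–11:15, 12:15–12:30, 16:00–18:00.
Windows ≥ 45 min: 16:00–18:00.

16:00–18:00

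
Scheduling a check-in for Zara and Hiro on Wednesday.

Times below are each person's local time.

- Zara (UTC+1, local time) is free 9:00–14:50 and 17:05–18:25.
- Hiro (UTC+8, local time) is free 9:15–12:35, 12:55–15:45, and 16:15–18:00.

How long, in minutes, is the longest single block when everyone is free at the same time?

Zara → UTC: 08:00–13:50, 16:05–17:25.
Hiro → UTC: 01:15–04:35, 04:55–07:45, 08:15–10:00.
Zara ∩ Hiro: 08:15–10:00.
Single common window of 105 minutes.

105 minutes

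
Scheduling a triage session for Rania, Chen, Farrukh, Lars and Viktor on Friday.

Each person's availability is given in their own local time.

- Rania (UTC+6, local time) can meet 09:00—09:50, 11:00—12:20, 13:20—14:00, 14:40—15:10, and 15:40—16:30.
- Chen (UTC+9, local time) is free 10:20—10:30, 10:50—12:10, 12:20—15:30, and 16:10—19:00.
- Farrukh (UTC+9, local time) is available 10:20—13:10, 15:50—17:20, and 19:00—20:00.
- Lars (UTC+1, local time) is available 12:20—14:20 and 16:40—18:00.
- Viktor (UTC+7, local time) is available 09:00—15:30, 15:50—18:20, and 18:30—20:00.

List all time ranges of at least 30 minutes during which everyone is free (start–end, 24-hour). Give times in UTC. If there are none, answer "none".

none

Rania → UTC: 03:00–03:50, 05:00–06:20, 07:20–08:00, 08:40–09:10, 09:40–10:30.
Chen → UTC: 01:20–01:30, 01:50–03:10, 03:20–06:30, 07:10–10:00.
Farrukh → UTC: 01:20–04:10, 06:50–08:20, 10:00–11:00.
Lars → UTC: 11:20–13:20, 15:40–17:00.
Viktor → UTC: 02:00–08:30, 08:50–11:20, 11:30–13:00.
Rania ∩ Chen: 03:00–03:10, 03:20–03:50, 05:00–06:20, 07:20–08:00, 08:40–09:10, 09:40–10:00.
Rania ∩ Chen ∩ Farrukh: 03:00–03:10, 03:20–03:50, 07:20–08:00.
Rania ∩ Chen ∩ Farrukh ∩ Lars: (none).
Rania ∩ Chen ∩ Farrukh ∩ Lars ∩ Viktor: (none).
Windows ≥ 30 min: (none).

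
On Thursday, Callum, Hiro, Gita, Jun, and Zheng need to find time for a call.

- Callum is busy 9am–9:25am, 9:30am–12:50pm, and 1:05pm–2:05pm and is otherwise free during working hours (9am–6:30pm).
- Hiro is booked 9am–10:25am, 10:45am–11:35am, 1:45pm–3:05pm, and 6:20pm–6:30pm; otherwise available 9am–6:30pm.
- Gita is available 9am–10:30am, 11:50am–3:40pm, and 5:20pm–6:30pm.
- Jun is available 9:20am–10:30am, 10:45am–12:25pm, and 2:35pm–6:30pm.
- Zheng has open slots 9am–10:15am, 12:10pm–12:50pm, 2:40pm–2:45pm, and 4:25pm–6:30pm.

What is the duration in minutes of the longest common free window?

Callum free within 09:00–18:30: 09:25–09:30, 12:50–13:05, 14:05–18:30.
Hiro free within 09:00–18:30: 10:25–10:45, 11:35–13:45, 15:05–18:20.
Callum ∩ Hiro: 12:50–13:05, 15:05–18:20.
Callum ∩ Hiro ∩ Gita: 12:50–13:05, 15:05–15:40, 17:20–18:20.
Callum ∩ Hiro ∩ Gita ∩ Jun: 15:05–15:40, 17:20–18:20.
Callum ∩ Hiro ∩ Gita ∩ Jun ∩ Zheng: 17:20–18:20.
Single common window of 60 minutes.

60 minutes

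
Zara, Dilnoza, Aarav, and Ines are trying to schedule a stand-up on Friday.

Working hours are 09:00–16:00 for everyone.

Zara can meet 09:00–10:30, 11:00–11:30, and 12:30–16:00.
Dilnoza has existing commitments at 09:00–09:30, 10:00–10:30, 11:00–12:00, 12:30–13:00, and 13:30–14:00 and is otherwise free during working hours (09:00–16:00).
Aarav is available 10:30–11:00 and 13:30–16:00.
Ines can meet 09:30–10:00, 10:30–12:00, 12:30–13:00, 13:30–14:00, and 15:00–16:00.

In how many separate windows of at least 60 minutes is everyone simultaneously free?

1

Dilnoza free within 09:00–16:00: 09:30–10:00, 10:30–11:00, 12:00–12:30, 13:00–13:30, 14:00–16:00.
Zara ∩ Dilnoza: 09:30–10:00, 13:00–13:30, 14:00–16:00.
Zara ∩ Dilnoza ∩ Aarav: 14:00–16:00.
Zara ∩ Dilnoza ∩ Aarav ∩ Ines: 15:00–16:00.
Windows ≥ 60 min: 15:00–16:00.
That's 1 window.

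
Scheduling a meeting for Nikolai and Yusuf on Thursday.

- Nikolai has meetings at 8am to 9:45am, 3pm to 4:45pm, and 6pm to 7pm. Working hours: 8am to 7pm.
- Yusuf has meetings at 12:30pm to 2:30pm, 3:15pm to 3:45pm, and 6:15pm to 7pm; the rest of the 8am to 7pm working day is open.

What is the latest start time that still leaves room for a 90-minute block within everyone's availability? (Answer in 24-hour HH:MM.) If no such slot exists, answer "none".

11:00

Nikolai free within 08:00–19:00: 09:45–15:00, 16:45–18:00.
Yusuf free within 08:00–19:00: 08:00–12:30, 14:30–15:15, 15:45–18:15.
Nikolai ∩ Yusuf: 09:45–12:30, 14:30–15:00, 16:45–18:00.
Windows ≥ 90 min: 09:45–12:30.
Latest start in the last window 09:45–12:30 is 12:30 − 90 min = 11:00.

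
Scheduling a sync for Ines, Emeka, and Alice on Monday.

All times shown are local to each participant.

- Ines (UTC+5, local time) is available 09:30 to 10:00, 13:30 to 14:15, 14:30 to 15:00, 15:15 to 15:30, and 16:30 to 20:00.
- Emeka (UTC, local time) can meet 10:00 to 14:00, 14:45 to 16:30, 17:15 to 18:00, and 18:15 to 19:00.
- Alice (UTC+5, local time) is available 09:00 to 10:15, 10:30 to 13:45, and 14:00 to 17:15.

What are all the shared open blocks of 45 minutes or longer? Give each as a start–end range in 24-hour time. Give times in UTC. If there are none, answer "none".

11:30–12:15

Ines → UTC: 04:30–05:00, 08:30–09:15, 09:30–10:00, 10:15–10:30, 11:30–15:00.
Emeka → UTC: 10:00–14:00, 14:45–16:30, 17:15–18:00, 18:15–19:00.
Alice → UTC: 04:00–05:15, 05:30–08:45, 09:00–12:15.
Ines ∩ Emeka: 10:15–10:30, 11:30–14:00, 14:45–15:00.
Ines ∩ Emeka ∩ Alice: 10:15–10:30, 11:30–12:15.
Windows ≥ 45 min: 11:30–12:15.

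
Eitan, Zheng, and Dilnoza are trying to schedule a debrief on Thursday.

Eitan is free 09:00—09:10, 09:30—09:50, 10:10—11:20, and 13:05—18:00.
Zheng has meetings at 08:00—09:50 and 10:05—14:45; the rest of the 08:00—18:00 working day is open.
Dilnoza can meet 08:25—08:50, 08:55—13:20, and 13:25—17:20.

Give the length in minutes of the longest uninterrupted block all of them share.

Zheng free within 08:00–18:00: 09:50–10:05, 14:45–18:00.
Eitan ∩ Zheng: 14:45–18:00.
Eitan ∩ Zheng ∩ Dilnoza: 14:45–17:20.
Single common window of 155 minutes.

155 minutes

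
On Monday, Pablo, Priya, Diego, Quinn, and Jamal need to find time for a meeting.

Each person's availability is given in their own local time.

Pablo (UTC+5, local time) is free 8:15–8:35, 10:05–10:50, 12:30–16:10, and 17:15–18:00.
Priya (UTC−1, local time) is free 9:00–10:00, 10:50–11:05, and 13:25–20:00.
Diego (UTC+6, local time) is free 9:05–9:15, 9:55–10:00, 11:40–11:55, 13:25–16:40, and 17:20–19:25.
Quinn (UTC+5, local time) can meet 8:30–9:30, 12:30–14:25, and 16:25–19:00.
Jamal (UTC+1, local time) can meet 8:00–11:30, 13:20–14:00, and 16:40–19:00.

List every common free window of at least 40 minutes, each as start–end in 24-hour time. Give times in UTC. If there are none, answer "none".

Pablo → UTC: 03:15–03:35, 05:05–05:50, 07:30–11:10, 12:15–13:00.
Priya → UTC: 10:00–11:00, 11:50–12:05, 14:25–21:00.
Diego → UTC: 03:05–03:15, 03:55–04:00, 05:40–05:55, 07:25–10:40, 11:20–13:25.
Quinn → UTC: 03:30–04:30, 07:30–09:25, 11:25–14:00.
Jamal → UTC: 07:00–10:30, 12:20–13:00, 15:40–18:00.
Pablo ∩ Priya: 10:00–11:00.
Pablo ∩ Priya ∩ Diego: 10:00–10:40.
Pablo ∩ Priya ∩ Diego ∩ Quinn: (none).
Pablo ∩ Priya ∩ Diego ∩ Quinn ∩ Jamal: (none).
Windows ≥ 40 min: (none).

none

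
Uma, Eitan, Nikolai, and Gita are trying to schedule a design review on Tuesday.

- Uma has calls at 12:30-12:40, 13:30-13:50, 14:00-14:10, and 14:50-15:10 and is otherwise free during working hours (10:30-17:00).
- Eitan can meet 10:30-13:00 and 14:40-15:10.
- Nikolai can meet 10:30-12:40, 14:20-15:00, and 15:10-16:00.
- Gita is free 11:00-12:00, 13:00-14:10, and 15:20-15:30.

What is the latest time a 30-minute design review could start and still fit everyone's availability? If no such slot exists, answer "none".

11:30

Uma free within 10:30–17:00: 10:30–12:30, 12:40–13:30, 13:50–14:00, 14:10–14:50, 15:10–17:00.
Uma ∩ Eitan: 10:30–12:30, 12:40–13:00, 14:40–14:50.
Uma ∩ Eitan ∩ Nikolai: 10:30–12:30, 14:40–14:50.
Uma ∩ Eitan ∩ Nikolai ∩ Gita: 11:00–12:00.
Windows ≥ 30 min: 11:00–12:00.
Latest start in the last window 11:00–12:00 is 12:00 − 30 min = 11:30.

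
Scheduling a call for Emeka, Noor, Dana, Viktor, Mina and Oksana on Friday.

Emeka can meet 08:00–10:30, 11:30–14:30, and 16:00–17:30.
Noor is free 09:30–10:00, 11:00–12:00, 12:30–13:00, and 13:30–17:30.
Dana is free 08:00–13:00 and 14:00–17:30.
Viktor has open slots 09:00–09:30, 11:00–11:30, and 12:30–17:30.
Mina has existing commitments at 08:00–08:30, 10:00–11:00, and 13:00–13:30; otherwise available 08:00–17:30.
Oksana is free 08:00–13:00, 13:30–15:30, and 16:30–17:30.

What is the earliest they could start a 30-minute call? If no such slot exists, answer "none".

12:30

Mina free within 08:00–17:30: 08:30–10:00, 11:00–13:00, 13:30–17:30.
Emeka ∩ Noor: 09:30–10:00, 11:30–12:00, 12:30–13:00, 13:30–14:30, 16:00–17:30.
Emeka ∩ Noor ∩ Dana: 09:30–10:00, 11:30–12:00, 12:30–13:00, 14:00–14:30, 16:00–17:30.
Emeka ∩ Noor ∩ Dana ∩ Viktor: 12:30–13:00, 14:00–14:30, 16:00–17:30.
Emeka ∩ Noor ∩ Dana ∩ Viktor ∩ Mina: 12:30–13:00, 14:00–14:30, 16:00–17:30.
Emeka ∩ Noor ∩ Dana ∩ Viktor ∩ Mina ∩ Oksana: 12:30–13:00, 14:00–14:30, 16:30–17:30.
Windows ≥ 30 min: 12:30–13:00, 14:00–14:30, 16:30–17:30.
Earliest such window starts at 12:30.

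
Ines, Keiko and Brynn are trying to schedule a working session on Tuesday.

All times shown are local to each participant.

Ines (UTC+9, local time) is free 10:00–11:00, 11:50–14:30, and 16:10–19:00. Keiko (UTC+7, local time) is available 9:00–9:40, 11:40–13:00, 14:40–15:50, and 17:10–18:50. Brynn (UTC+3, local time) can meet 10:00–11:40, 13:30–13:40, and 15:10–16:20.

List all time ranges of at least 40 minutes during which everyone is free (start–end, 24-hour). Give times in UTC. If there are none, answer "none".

Ines → UTC: 01:00–02:00, 02:50–05:30, 07:10–10:00.
Keiko → UTC: 02:00–02:40, 04:40–06:00, 07:40–08:50, 10:10–11:50.
Brynn → UTC: 07:00–08:40, 10:30–10:40, 12:10–13:20.
Ines ∩ Keiko: 04:40–05:30, 07:40–08:50.
Ines ∩ Keiko ∩ Brynn: 07:40–08:40.
Windows ≥ 40 min: 07:40–08:40.

07:40–08:40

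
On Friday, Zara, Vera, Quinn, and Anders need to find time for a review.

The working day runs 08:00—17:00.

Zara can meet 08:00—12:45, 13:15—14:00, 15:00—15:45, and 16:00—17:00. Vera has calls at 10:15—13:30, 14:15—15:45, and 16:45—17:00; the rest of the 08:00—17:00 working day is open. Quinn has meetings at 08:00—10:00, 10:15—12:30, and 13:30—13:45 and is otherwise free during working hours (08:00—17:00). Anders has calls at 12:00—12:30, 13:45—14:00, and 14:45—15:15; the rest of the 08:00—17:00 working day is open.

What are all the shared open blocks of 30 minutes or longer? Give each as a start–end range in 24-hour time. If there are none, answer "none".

16:00–16:45

Vera free within 08:00–17:00: 08:00–10:15, 13:30–14:15, 15:45–16:45.
Quinn free within 08:00–17:00: 10:00–10:15, 12:30–13:30, 13:45–17:00.
Anders free within 08:00–17:00: 08:00–12:00, 12:30–13:45, 14:00–14:45, 15:15–17:00.
Zara ∩ Vera: 08:00–10:15, 13:30–14:00, 16:00–16:45.
Zara ∩ Vera ∩ Quinn: 10:00–10:15, 13:45–14:00, 16:00–16:45.
Zara ∩ Vera ∩ Quinn ∩ Anders: 10:00–10:15, 16:00–16:45.
Windows ≥ 30 min: 16:00–16:45.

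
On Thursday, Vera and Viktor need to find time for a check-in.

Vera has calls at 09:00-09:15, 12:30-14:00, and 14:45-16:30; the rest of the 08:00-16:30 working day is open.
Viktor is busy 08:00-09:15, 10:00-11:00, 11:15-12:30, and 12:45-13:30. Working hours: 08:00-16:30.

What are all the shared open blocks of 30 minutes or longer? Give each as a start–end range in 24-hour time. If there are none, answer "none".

Vera free within 08:00–16:30: 08:00–09:00, 09:15–12:30, 14:00–14:45.
Viktor free within 08:00–16:30: 09:15–10:00, 11:00–11:15, 12:30–12:45, 13:30–16:30.
Vera ∩ Viktor: 09:15–10:00, 11:00–11:15, 14:00–14:45.
Windows ≥ 30 min: 09:15–10:00, 14:00–14:45.

09:15–10:00, 14:00–14:45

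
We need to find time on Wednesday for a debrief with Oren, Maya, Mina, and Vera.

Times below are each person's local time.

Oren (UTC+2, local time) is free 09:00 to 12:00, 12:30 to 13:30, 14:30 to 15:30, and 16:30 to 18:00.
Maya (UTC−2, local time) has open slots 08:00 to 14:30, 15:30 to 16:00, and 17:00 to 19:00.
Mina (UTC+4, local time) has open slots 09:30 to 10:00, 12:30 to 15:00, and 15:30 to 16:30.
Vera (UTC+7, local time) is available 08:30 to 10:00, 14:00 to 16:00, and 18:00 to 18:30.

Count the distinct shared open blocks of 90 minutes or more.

0

Oren → UTC: 07:00–10:00, 10:30–11:30, 12:30–13:30, 14:30–16:00.
Maya → UTC: 10:00–16:30, 17:30–18:00, 19:00–21:00.
Mina → UTC: 05:30–06:00, 08:30–11:00, 11:30–12:30.
Vera → UTC: 01:30–03:00, 07:00–09:00, 11:00–11:30.
Oren ∩ Maya: 10:30–11:30, 12:30–13:30, 14:30–16:00.
Oren ∩ Maya ∩ Mina: 10:30–11:00.
Oren ∩ Maya ∩ Mina ∩ Vera: (none).
Windows ≥ 90 min: (none).
That's 0 windows.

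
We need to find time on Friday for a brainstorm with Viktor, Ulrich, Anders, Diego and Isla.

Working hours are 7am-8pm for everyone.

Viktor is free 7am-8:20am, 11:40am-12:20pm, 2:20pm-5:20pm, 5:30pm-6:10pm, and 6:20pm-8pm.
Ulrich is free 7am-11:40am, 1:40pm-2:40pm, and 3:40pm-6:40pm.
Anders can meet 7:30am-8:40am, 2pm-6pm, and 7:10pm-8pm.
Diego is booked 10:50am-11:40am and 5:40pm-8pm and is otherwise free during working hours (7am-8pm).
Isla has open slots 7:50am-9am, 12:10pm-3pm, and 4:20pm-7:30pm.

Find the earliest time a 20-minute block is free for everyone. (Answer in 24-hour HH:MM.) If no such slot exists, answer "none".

Diego free within 07:00–20:00: 07:00–10:50, 11:40–17:40.
Viktor ∩ Ulrich: 07:00–08:20, 14:20–14:40, 15:40–17:20, 17:30–18:10, 18:20–18:40.
Viktor ∩ Ulrich ∩ Anders: 07:30–08:20, 14:20–14:40, 15:40–17:20, 17:30–18:00.
Viktor ∩ Ulrich ∩ Anders ∩ Diego: 07:30–08:20, 14:20–14:40, 15:40–17:20, 17:30–17:40.
Viktor ∩ Ulrich ∩ Anders ∩ Diego ∩ Isla: 07:50–08:20, 14:20–14:40, 16:20–17:20, 17:30–17:40.
Windows ≥ 20 min: 07:50–08:20, 14:20–14:40, 16:20–17:20.
Earliest such window starts at 07:50.

07:50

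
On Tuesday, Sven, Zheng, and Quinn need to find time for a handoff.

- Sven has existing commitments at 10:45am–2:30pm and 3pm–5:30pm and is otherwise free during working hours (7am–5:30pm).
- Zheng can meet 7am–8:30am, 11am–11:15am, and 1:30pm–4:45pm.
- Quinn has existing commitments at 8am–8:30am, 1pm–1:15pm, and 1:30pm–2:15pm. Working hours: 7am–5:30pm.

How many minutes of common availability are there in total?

Sven free within 07:00–17:30: 07:00–10:45, 14:30–15:00.
Quinn free within 07:00–17:30: 07:00–08:00, 08:30–13:00, 13:15–13:30, 14:15–17:30.
Sven ∩ Zheng: 07:00–08:30, 14:30–15:00.
Sven ∩ Zheng ∩ Quinn: 07:00–08:00, 14:30–15:00.
Total common minutes: 60 + 30 = 90.

90 minutes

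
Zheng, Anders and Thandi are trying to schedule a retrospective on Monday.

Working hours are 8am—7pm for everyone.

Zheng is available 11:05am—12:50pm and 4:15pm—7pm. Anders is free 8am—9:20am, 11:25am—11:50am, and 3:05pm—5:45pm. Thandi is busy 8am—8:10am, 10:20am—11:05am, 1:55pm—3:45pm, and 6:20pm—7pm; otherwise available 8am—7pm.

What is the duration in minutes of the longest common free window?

90 minutes

Thandi free within 08:00–19:00: 08:10–10:20, 11:05–13:55, 15:45–18:20.
Zheng ∩ Anders: 11:25–11:50, 16:15–17:45.
Zheng ∩ Anders ∩ Thandi: 11:25–11:50, 16:15–17:45.
Common window lengths: 25, 90 min; longest is 90.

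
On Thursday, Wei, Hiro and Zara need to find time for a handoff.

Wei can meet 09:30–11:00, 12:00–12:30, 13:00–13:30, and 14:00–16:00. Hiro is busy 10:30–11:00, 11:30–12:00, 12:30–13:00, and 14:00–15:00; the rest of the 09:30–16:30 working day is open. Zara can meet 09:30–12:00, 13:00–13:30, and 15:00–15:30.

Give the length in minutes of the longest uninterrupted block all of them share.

60 minutes

Hiro free within 09:30–16:30: 09:30–10:30, 11:00–11:30, 12:00–12:30, 13:00–14:00, 15:00–16:30.
Wei ∩ Hiro: 09:30–10:30, 12:00–12:30, 13:00–13:30, 15:00–16:00.
Wei ∩ Hiro ∩ Zara: 09:30–10:30, 13:00–13:30, 15:00–15:30.
Common window lengths: 60, 30, 30 min; longest is 60.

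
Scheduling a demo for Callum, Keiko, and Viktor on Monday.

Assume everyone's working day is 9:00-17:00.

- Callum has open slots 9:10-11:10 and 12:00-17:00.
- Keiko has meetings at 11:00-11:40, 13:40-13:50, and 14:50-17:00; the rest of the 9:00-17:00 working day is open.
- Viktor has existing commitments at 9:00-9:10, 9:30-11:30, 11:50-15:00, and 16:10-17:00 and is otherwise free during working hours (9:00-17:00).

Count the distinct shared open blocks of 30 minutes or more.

0

Keiko free within 09:00–17:00: 09:00–11:00, 11:40–13:40, 13:50–14:50.
Viktor free within 09:00–17:00: 09:10–09:30, 11:30–11:50, 15:00–16:10.
Callum ∩ Keiko: 09:10–11:00, 12:00–13:40, 13:50–14:50.
Callum ∩ Keiko ∩ Viktor: 09:10–09:30.
Windows ≥ 30 min: (none).
That's 0 windows.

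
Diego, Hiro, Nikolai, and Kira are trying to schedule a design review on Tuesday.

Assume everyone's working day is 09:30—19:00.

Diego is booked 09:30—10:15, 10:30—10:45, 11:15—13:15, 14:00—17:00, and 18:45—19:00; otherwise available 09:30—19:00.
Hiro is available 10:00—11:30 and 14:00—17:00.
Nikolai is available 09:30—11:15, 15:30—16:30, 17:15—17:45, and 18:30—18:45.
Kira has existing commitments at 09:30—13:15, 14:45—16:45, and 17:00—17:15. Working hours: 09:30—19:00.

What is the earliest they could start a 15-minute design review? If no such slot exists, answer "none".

Diego free within 09:30–19:00: 10:15–10:30, 10:45–11:15, 13:15–14:00, 17:00–18:45.
Kira free within 09:30–19:00: 13:15–14:45, 16:45–17:00, 17:15–19:00.
Diego ∩ Hiro: 10:15–10:30, 10:45–11:15.
Diego ∩ Hiro ∩ Nikolai: 10:15–10:30, 10:45–11:15.
Diego ∩ Hiro ∩ Nikolai ∩ Kira: (none).
Windows ≥ 15 min: (none).

none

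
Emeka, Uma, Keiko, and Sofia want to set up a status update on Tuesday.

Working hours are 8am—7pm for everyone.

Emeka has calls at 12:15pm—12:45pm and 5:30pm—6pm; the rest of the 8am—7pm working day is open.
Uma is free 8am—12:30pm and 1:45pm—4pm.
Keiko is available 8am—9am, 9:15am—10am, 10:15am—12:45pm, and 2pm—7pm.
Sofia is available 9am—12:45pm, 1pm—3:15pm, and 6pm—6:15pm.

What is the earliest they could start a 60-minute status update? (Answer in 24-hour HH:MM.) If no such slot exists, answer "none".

10:15

Emeka free within 08:00–19:00: 08:00–12:15, 12:45–17:30, 18:00–19:00.
Emeka ∩ Uma: 08:00–12:15, 13:45–16:00.
Emeka ∩ Uma ∩ Keiko: 08:00–09:00, 09:15–10:00, 10:15–12:15, 14:00–16:00.
Emeka ∩ Uma ∩ Keiko ∩ Sofia: 09:15–10:00, 10:15–12:15, 14:00–15:15.
Windows ≥ 60 min: 10:15–12:15, 14:00–15:15.
Earliest such window starts at 10:15.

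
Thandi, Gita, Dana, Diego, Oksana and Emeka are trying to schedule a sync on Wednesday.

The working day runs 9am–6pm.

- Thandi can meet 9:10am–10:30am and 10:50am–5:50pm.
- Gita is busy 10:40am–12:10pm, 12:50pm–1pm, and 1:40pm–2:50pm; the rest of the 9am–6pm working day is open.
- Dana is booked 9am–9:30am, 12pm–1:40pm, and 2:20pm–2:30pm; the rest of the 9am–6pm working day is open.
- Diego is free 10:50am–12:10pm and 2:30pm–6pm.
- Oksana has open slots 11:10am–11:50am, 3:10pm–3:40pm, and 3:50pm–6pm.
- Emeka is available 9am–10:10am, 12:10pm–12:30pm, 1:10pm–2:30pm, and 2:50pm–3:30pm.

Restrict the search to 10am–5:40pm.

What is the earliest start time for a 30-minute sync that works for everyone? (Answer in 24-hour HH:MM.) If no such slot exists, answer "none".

none

Gita free within 09:00–18:00: 09:00–10:40, 12:10–12:50, 13:00–13:40, 14:50–18:00.
Dana free within 09:00–18:00: 09:30–12:00, 13:40–14:20, 14:30–18:00.
Thandi ∩ Gita: 09:10–10:30, 12:10–12:50, 13:00–13:40, 14:50–17:50.
Thandi ∩ Gita ∩ Dana: 09:30–10:30, 14:50–17:50.
Thandi ∩ Gita ∩ Dana ∩ Diego: 14:50–17:50.
Thandi ∩ Gita ∩ Dana ∩ Diego ∩ Oksana: 15:10–15:40, 15:50–17:50.
Thandi ∩ Gita ∩ Dana ∩ Diego ∩ Oksana ∩ Emeka: 15:10–15:30.
Restricted to 10:00–17:40: 15:10–15:30.
Windows ≥ 30 min: (none).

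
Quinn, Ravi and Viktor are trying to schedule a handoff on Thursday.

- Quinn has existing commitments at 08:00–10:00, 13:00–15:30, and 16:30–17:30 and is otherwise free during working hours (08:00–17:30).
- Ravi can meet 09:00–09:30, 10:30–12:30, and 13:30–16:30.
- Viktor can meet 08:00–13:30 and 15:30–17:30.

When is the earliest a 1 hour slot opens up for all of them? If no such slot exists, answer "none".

Quinn free within 08:00–17:30: 10:00–13:00, 15:30–16:30.
Quinn ∩ Ravi: 10:30–12:30, 15:30–16:30.
Quinn ∩ Ravi ∩ Viktor: 10:30–12:30, 15:30–16:30.
Windows ≥ 60 min: 10:30–12:30, 15:30–16:30.
Earliest such window starts at 10:30.

10:30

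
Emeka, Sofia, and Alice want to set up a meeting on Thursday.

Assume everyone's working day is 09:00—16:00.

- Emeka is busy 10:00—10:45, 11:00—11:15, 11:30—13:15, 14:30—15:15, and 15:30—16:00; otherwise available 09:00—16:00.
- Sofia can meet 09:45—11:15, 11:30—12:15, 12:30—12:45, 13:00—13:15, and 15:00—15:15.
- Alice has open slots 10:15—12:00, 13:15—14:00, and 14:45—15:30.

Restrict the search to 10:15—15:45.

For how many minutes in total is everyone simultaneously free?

Emeka free within 09:00–16:00: 09:00–10:00, 10:45–11:00, 11:15–11:30, 13:15–14:30, 15:15–15:30.
Emeka ∩ Sofia: 09:45–10:00, 10:45–11:00.
Emeka ∩ Sofia ∩ Alice: 10:45–11:00.
Restricted to 10:15–15:45: 10:45–11:00.
Total common minutes: 15.

15 minutes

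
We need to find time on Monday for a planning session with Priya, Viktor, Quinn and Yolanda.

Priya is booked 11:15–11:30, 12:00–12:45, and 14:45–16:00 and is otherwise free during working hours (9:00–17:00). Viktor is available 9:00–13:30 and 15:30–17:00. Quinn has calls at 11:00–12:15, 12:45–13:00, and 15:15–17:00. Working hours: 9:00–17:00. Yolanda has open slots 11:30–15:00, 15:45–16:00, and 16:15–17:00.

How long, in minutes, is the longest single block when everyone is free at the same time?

30 minutes

Priya free within 09:00–17:00: 09:00–11:15, 11:30–12:00, 12:45–14:45, 16:00–17:00.
Quinn free within 09:00–17:00: 09:00–11:00, 12:15–12:45, 13:00–15:15.
Priya ∩ Viktor: 09:00–11:15, 11:30–12:00, 12:45–13:30, 16:00–17:00.
Priya ∩ Viktor ∩ Quinn: 09:00–11:00, 13:00–13:30.
Priya ∩ Viktor ∩ Quinn ∩ Yolanda: 13:00–13:30.
Single common window of 30 minutes.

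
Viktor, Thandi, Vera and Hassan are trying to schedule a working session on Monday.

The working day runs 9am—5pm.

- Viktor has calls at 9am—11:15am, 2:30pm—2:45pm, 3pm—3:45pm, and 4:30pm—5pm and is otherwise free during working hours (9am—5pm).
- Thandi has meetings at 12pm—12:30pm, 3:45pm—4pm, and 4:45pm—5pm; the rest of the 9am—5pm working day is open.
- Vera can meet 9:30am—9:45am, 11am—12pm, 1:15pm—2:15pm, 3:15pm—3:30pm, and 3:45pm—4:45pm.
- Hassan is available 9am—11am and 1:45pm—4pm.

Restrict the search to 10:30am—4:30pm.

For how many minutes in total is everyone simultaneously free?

Viktor free within 09:00–17:00: 11:15–14:30, 14:45–15:00, 15:45–16:30.
Thandi free within 09:00–17:00: 09:00–12:00, 12:30–15:45, 16:00–16:45.
Viktor ∩ Thandi: 11:15–12:00, 12:30–14:30, 14:45–15:00, 16:00–16:30.
Viktor ∩ Thandi ∩ Vera: 11:15–12:00, 13:15–14:15, 16:00–16:30.
Viktor ∩ Thandi ∩ Vera ∩ Hassan: 13:45–14:15.
Restricted to 10:30–16:30: 13:45–14:15.
Total common minutes: 30.

30 minutes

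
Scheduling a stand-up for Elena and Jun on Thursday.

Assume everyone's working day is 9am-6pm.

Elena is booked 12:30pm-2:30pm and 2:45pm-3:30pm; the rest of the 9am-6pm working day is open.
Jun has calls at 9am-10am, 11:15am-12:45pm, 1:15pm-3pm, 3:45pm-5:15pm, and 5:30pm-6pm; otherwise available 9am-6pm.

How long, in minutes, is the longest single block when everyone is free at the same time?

75 minutes

Elena free within 09:00–18:00: 09:00–12:30, 14:30–14:45, 15:30–18:00.
Jun free within 09:00–18:00: 10:00–11:15, 12:45–13:15, 15:00–15:45, 17:15–17:30.
Elena ∩ Jun: 10:00–11:15, 15:30–15:45, 17:15–17:30.
Common window lengths: 75, 15, 15 min; longest is 75.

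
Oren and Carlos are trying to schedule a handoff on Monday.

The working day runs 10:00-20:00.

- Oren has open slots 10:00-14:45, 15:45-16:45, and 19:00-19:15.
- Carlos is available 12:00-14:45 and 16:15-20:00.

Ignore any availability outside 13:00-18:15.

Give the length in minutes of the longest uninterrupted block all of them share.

Oren ∩ Carlos: 12:00–14:45, 16:15–16:45, 19:00–19:15.
Restricted to 13:00–18:15: 13:00–14:45, 16:15–16:45.
Common window lengths: 105, 30 min; longest is 105.

105 minutes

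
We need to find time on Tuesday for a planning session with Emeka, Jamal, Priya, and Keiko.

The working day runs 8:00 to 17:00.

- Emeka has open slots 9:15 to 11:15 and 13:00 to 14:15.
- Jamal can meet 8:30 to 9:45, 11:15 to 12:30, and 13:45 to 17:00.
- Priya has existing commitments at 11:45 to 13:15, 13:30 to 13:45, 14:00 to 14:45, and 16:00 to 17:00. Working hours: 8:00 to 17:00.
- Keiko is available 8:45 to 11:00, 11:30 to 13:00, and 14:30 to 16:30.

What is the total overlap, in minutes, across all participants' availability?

Priya free within 08:00–17:00: 08:00–11:45, 13:15–13:30, 13:45–14:00, 14:45–16:00.
Emeka ∩ Jamal: 09:15–09:45, 13:45–14:15.
Emeka ∩ Jamal ∩ Priya: 09:15–09:45, 13:45–14:00.
Emeka ∩ Jamal ∩ Priya ∩ Keiko: 09:15–09:45.
Total common minutes: 30.

30 minutes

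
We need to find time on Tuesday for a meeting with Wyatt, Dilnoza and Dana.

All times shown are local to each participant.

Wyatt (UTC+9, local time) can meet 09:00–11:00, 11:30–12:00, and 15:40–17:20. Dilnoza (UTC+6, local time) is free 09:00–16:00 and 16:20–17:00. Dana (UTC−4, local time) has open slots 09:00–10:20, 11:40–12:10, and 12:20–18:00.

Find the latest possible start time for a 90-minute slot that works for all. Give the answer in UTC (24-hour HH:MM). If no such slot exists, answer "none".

none

Wyatt → UTC: 00:00–02:00, 02:30–03:00, 06:40–08:20.
Dilnoza → UTC: 03:00–10:00, 10:20–11:00.
Dana → UTC: 13:00–14:20, 15:40–16:10, 16:20–22:00.
Wyatt ∩ Dilnoza: 06:40–08:20.
Wyatt ∩ Dilnoza ∩ Dana: (none).
Windows ≥ 90 min: (none).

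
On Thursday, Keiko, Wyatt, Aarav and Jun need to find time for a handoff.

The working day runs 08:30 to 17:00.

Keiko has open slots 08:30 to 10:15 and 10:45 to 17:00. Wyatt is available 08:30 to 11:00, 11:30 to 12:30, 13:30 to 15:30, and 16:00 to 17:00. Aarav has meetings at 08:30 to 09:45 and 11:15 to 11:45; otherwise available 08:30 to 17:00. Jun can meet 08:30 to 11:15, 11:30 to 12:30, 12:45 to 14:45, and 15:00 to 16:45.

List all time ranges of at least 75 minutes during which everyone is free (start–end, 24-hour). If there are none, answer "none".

Aarav free within 08:30–17:00: 09:45–11:15, 11:45–17:00.
Keiko ∩ Wyatt: 08:30–10:15, 10:45–11:00, 11:30–12:30, 13:30–15:30, 16:00–17:00.
Keiko ∩ Wyatt ∩ Aarav: 09:45–10:15, 10:45–11:00, 11:45–12:30, 13:30–15:30, 16:00–17:00.
Keiko ∩ Wyatt ∩ Aarav ∩ Jun: 09:45–10:15, 10:45–11:00, 11:45–12:30, 13:30–14:45, 15:00–15:30, 16:00–16:45.
Windows ≥ 75 min: 13:30–14:45.

13:30–14:45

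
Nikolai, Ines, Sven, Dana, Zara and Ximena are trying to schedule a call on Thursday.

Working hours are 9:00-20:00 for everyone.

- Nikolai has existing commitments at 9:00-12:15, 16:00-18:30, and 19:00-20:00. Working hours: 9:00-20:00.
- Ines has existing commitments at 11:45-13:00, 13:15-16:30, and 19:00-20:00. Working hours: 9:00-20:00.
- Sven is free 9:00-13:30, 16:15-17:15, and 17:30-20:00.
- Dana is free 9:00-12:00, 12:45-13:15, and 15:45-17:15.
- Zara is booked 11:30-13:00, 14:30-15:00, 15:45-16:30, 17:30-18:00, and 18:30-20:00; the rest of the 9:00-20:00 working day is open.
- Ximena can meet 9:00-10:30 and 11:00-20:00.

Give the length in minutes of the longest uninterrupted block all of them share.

15 minutes

Nikolai free within 09:00–20:00: 12:15–16:00, 18:30–19:00.
Ines free within 09:00–20:00: 09:00–11:45, 13:00–13:15, 16:30–19:00.
Zara free within 09:00–20:00: 09:00–11:30, 13:00–14:30, 15:00–15:45, 16:30–17:30, 18:00–18:30.
Nikolai ∩ Ines: 13:00–13:15, 18:30–19:00.
Nikolai ∩ Ines ∩ Sven: 13:00–13:15, 18:30–19:00.
Nikolai ∩ Ines ∩ Sven ∩ Dana: 13:00–13:15.
Nikolai ∩ Ines ∩ Sven ∩ Dana ∩ Zara: 13:00–13:15.
Nikolai ∩ Ines ∩ Sven ∩ Dana ∩ Zara ∩ Ximena: 13:00–13:15.
Single common window of 15 minutes.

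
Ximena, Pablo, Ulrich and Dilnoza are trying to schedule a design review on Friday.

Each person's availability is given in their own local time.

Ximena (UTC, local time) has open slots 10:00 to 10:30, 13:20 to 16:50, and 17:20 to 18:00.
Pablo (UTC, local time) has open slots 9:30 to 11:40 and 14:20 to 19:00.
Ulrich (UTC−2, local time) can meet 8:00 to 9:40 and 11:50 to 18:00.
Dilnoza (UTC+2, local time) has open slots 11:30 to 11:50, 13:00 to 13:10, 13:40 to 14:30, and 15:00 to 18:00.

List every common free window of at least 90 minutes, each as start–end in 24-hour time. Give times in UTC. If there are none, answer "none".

14:20–16:00

Ximena → UTC: 10:00–10:30, 13:20–16:50, 17:20–18:00.
Pablo → UTC: 09:30–11:40, 14:20–19:00.
Ulrich → UTC: 10:00–11:40, 13:50–20:00.
Dilnoza → UTC: 09:30–09:50, 11:00–11:10, 11:40–12:30, 13:00–16:00.
Ximena ∩ Pablo: 10:00–10:30, 14:20–16:50, 17:20–18:00.
Ximena ∩ Pablo ∩ Ulrich: 10:00–10:30, 14:20–16:50, 17:20–18:00.
Ximena ∩ Pablo ∩ Ulrich ∩ Dilnoza: 14:20–16:00.
Windows ≥ 90 min: 14:20–16:00.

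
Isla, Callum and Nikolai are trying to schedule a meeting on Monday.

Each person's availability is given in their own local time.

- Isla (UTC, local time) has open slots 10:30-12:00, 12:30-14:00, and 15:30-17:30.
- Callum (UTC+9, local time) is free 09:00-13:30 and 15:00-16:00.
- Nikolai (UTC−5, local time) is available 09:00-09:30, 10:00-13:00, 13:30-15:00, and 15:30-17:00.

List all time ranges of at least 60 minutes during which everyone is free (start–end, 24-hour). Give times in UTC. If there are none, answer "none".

none

Isla → UTC: 10:30–12:00, 12:30–14:00, 15:30–17:30.
Callum → UTC: 00:00–04:30, 06:00–07:00.
Nikolai → UTC: 14:00–14:30, 15:00–18:00, 18:30–20:00, 20:30–22:00.
Isla ∩ Callum: (none).
Isla ∩ Callum ∩ Nikolai: (none).
Windows ≥ 60 min: (none).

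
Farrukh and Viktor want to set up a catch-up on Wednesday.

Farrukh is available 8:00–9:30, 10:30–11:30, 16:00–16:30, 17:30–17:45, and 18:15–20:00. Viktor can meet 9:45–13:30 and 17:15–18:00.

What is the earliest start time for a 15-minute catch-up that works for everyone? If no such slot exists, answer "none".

10:30

Farrukh ∩ Viktor: 10:30–11:30, 17:30–17:45.
Windows ≥ 15 min: 10:30–11:30, 17:30–17:45.
Earliest such window starts at 10:30.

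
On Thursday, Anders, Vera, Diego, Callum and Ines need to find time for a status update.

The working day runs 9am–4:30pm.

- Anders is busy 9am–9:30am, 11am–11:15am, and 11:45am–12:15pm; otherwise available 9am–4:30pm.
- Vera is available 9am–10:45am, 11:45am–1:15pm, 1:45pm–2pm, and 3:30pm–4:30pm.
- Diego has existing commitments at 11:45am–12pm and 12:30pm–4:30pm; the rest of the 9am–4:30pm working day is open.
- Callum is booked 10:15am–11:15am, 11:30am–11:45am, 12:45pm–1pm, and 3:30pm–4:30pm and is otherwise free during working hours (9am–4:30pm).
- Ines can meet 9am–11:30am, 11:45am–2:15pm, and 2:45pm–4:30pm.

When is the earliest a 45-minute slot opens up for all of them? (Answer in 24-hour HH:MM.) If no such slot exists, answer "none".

Anders free within 09:00–16:30: 09:30–11:00, 11:15–11:45, 12:15–16:30.
Diego free within 09:00–16:30: 09:00–11:45, 12:00–12:30.
Callum free within 09:00–16:30: 09:00–10:15, 11:15–11:30, 11:45–12:45, 13:00–15:30.
Anders ∩ Vera: 09:30–10:45, 12:15–13:15, 13:45–14:00, 15:30–16:30.
Anders ∩ Vera ∩ Diego: 09:30–10:45, 12:15–12:30.
Anders ∩ Vera ∩ Diego ∩ Callum: 09:30–10:15, 12:15–12:30.
Anders ∩ Vera ∩ Diego ∩ Callum ∩ Ines: 09:30–10:15, 12:15–12:30.
Windows ≥ 45 min: 09:30–10:15.
Earliest such window starts at 09:30.

09:30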